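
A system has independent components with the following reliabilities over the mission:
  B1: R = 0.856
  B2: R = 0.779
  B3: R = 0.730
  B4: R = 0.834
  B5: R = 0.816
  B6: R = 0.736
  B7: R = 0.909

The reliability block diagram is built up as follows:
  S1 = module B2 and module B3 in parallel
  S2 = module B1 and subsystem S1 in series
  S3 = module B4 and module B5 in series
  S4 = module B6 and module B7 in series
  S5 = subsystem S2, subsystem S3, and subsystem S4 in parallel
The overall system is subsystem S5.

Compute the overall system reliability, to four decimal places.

Parallel (B2 and B3): 1 − (1 − 0.779000)(1 − 0.730000) = 0.940330
Series (B1 and [0.940330]): 0.856000 × 0.940330 = 0.804922
Series (B4 and B5): 0.834000 × 0.816000 = 0.680544
Series (B6 and B7): 0.736000 × 0.909000 = 0.669024
Parallel ([0.804922], [0.680544], and [0.669024]): 1 − (1 − 0.804922)(1 − 0.680544)(1 − 0.669024) = 0.9794

0.9794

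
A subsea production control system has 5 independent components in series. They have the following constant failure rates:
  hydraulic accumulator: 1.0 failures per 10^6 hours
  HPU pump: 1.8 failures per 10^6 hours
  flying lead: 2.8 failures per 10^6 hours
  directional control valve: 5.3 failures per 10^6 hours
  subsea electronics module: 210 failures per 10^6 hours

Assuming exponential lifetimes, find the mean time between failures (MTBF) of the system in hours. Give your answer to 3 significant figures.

Series of exponential components: λ_sys = Σ λ_i
λ_sys = 0.0000010 + 0.0000018 + 0.0000028 + 0.0000053 + 0.00021 = 2.2090e-04 /h
MTBF = 1 / λ_sys = 4530 h

4530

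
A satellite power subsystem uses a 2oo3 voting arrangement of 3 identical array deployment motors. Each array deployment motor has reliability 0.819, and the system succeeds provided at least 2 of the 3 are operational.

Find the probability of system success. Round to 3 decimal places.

0.914

R = Σ_{i=2}^{3} C(3,i) p^i (1−p)^{3−i} with p = 0.819
C(3,2)·0.819^2·0.181^1 = 0.36422
C(3,3)·0.819^3·0.181^0 = 0.54935
Sum = 0.914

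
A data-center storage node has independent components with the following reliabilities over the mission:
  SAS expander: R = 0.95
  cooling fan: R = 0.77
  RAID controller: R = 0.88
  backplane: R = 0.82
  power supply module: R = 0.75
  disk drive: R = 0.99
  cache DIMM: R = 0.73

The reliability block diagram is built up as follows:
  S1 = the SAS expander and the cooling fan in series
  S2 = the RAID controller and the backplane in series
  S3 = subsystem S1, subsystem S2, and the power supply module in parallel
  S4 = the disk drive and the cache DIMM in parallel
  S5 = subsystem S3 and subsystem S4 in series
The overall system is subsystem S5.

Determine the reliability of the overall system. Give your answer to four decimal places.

0.9787

Series (SAS expander and cooling fan): 0.950000 × 0.770000 = 0.731500
Series (RAID controller and backplane): 0.880000 × 0.820000 = 0.721600
Parallel ([0.731500], [0.721600], and power supply module): 1 − (1 − 0.731500)(1 − 0.721600)(1 − 0.750000) = 0.981312
Parallel (disk drive and cache DIMM): 1 − (1 − 0.990000)(1 − 0.730000) = 0.997300
Series ([0.981312] and [0.997300]): 0.981312 × 0.997300 = 0.9787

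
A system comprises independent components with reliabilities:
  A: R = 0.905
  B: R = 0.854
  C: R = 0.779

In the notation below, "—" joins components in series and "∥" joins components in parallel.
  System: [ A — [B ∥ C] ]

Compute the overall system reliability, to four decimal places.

0.8758

Parallel (B and C): 1 − (1 − 0.854000)(1 − 0.779000) = 0.967734
Series (A and [0.967734]): 0.905000 × 0.967734 = 0.8758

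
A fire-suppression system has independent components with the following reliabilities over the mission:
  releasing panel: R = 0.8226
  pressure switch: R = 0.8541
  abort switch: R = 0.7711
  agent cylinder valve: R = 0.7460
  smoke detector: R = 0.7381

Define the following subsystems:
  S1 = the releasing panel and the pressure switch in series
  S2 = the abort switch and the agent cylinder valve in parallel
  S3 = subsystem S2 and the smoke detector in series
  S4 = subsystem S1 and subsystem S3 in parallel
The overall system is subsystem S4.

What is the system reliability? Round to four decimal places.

Series (releasing panel and pressure switch): 0.822600 × 0.854100 = 0.702583
Parallel (abort switch and agent cylinder valve): 1 − (1 − 0.771100)(1 − 0.746000) = 0.941859
Series ([0.941859] and smoke detector): 0.941859 × 0.738100 = 0.695186
Parallel ([0.702583] and [0.695186]): 1 − (1 − 0.702583)(1 − 0.695186) = 0.9093

0.9093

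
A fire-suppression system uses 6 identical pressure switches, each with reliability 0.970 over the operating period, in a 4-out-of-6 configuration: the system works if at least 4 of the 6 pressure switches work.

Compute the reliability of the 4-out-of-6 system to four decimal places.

0.9995

R = Σ_{i=4}^{6} C(6,i) p^i (1−p)^{6−i} with p = 0.970
C(6,4)·0.970^4·0.030^2 = 0.011951
C(6,5)·0.970^5·0.030^1 = 0.154572
C(6,6)·0.970^6·0.030^0 = 0.832972
Sum = 0.9995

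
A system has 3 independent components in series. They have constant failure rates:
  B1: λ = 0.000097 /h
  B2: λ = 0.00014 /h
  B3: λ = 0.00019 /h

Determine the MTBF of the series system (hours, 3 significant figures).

2340

Series of exponential components: λ_sys = Σ λ_i
λ_sys = 0.000097 + 0.00014 + 0.00019 = 4.2700e-04 /h
MTBF = 1 / λ_sys = 2340 h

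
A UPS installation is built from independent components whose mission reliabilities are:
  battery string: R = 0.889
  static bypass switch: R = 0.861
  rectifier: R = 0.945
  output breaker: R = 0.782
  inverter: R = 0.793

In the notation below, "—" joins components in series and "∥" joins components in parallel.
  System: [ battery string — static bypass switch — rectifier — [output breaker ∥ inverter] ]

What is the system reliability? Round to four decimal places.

Parallel (output breaker and inverter): 1 − (1 − 0.782000)(1 − 0.793000) = 0.954874
Series (battery string, static bypass switch, rectifier, and [0.954874]): 0.889000 × 0.861000 × 0.945000 × 0.954874 = 0.6907

0.6907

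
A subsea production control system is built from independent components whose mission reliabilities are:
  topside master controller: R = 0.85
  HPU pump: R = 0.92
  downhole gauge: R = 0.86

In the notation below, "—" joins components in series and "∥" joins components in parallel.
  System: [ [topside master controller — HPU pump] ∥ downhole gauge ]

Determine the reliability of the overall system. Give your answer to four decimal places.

0.9695

Series (topside master controller and HPU pump): 0.850000 × 0.920000 = 0.782000
Parallel ([0.782000] and downhole gauge): 1 − (1 − 0.782000)(1 − 0.860000) = 0.9695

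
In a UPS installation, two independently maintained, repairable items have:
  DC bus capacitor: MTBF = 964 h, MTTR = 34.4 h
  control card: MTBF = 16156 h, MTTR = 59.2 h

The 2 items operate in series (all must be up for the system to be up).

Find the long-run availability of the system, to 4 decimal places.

A(DC bus capacitor) = MTBF/(MTBF+MTTR) = 964/(964+34.4) = 0.965545
A(control card) = MTBF/(MTBF+MTTR) = 16156/(16156+59.2) = 0.996349
Series availability: 0.965545 × 0.996349 = 0.9620

0.9620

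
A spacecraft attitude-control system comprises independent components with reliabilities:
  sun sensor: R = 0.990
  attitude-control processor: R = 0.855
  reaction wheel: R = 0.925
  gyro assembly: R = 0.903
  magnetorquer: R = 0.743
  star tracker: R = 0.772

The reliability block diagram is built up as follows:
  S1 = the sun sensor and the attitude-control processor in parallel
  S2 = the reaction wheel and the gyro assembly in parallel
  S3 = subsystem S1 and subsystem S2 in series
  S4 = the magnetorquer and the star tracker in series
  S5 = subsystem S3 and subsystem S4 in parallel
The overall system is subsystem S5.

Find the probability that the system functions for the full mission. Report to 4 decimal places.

0.9963

Parallel (sun sensor and attitude-control processor): 1 − (1 − 0.990000)(1 − 0.855000) = 0.998550
Parallel (reaction wheel and gyro assembly): 1 − (1 − 0.925000)(1 − 0.903000) = 0.992725
Series ([0.998550] and [0.992725]): 0.998550 × 0.992725 = 0.991286
Series (magnetorquer and star tracker): 0.743000 × 0.772000 = 0.573596
Parallel ([0.991286] and [0.573596]): 1 − (1 − 0.991286)(1 − 0.573596) = 0.9963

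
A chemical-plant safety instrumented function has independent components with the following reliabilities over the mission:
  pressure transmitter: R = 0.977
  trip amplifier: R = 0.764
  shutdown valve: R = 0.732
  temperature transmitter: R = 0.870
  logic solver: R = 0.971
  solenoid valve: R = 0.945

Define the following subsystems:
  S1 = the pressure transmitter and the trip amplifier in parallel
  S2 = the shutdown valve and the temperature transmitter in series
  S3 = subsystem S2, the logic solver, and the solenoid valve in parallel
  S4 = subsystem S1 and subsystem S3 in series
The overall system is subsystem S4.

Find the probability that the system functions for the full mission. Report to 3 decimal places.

Parallel (pressure transmitter and trip amplifier): 1 − (1 − 0.97700)(1 − 0.76400) = 0.99457
Series (shutdown valve and temperature transmitter): 0.73200 × 0.87000 = 0.63684
Parallel ([0.63684], logic solver, and solenoid valve): 1 − (1 − 0.63684)(1 − 0.97100)(1 − 0.94500) = 0.99942
Series ([0.99457] and [0.99942]): 0.99457 × 0.99942 = 0.994

0.994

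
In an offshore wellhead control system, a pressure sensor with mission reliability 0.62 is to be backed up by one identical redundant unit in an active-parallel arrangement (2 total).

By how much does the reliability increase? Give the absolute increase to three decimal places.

R_before = 0.62
R_after = 1 − (1 − 0.62)^2 = 0.856
ΔR = 0.856 − 0.62 = 0.236

0.236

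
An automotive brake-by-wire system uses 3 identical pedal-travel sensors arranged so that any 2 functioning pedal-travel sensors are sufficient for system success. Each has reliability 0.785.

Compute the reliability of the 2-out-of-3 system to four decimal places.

0.8812

R = Σ_{i=2}^{3} C(3,i) p^i (1−p)^{3−i} with p = 0.785
C(3,2)·0.785^2·0.215^1 = 0.397465
C(3,3)·0.785^3·0.215^0 = 0.483737
Sum = 0.8812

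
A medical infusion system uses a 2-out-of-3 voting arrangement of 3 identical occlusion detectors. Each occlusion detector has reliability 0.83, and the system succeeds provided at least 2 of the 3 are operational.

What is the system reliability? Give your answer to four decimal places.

R = Σ_{i=2}^{3} C(3,i) p^i (1−p)^{3−i} with p = 0.83
C(3,2)·0.83^2·0.17^1 = 0.351339
C(3,3)·0.83^3·0.17^0 = 0.571787
Sum = 0.9231

0.9231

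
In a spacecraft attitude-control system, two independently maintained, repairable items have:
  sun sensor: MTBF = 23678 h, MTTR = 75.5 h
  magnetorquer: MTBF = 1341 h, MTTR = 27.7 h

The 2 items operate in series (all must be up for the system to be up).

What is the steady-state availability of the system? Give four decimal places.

A(sun sensor) = MTBF/(MTBF+MTTR) = 23678/(23678+75.5) = 0.996822
A(magnetorquer) = MTBF/(MTBF+MTTR) = 1341/(1341+27.7) = 0.979762
Series availability: 0.996822 × 0.979762 = 0.9766

0.9766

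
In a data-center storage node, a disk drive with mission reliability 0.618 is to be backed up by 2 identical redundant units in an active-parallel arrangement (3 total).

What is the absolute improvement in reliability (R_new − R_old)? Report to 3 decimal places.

R_before = 0.618
R_after = 1 − (1 − 0.618)^3 = 0.944
ΔR = 0.944 − 0.618 = 0.326

0.326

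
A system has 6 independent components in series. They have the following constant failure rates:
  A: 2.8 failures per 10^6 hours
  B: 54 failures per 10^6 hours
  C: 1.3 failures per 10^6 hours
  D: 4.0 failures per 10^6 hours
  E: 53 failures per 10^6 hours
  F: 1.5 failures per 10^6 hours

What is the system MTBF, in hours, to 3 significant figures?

Series of exponential components: λ_sys = Σ λ_i
λ_sys = 0.0000028 + 0.000054 + 0.0000013 + 0.0000040 + 0.000053 + 0.0000015 = 1.1660e-04 /h
MTBF = 1 / λ_sys = 8580 h

8580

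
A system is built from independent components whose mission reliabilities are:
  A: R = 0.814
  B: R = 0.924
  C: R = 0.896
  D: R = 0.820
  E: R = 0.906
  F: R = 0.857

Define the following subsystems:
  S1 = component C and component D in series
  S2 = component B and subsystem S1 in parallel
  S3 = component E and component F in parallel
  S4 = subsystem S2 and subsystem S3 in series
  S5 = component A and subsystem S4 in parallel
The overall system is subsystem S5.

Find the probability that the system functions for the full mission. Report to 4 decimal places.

Series (C and D): 0.896000 × 0.820000 = 0.734720
Parallel (B and [0.734720]): 1 − (1 − 0.924000)(1 − 0.734720) = 0.979839
Parallel (E and F): 1 − (1 − 0.906000)(1 − 0.857000) = 0.986558
Series ([0.979839] and [0.986558]): 0.979839 × 0.986558 = 0.966668
Parallel (A and [0.966668]): 1 − (1 − 0.814000)(1 − 0.966668) = 0.9938

0.9938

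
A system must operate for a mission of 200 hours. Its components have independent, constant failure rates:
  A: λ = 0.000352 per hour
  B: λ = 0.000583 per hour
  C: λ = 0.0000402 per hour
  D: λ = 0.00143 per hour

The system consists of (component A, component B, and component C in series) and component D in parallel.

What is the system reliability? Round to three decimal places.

R(A) = exp(−0.000352 × 200) = 0.93202
R(B) = exp(−0.000583 × 200) = 0.88994
R(C) = exp(−0.0000402 × 200) = 0.99199
R(D) = exp(−0.00143 × 200) = 0.75126
Series (A, B, and C): 0.93202 × 0.88994 × 0.99199 = 0.82280
Parallel ([0.82280] and D): 1 − (1 − 0.82280)(1 − 0.75126) = 0.956

0.956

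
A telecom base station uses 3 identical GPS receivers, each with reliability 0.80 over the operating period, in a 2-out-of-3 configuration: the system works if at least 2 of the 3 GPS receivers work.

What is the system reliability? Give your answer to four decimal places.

0.8960

R = Σ_{i=2}^{3} C(3,i) p^i (1−p)^{3−i} with p = 0.80
C(3,2)·0.80^2·0.20^1 = 0.384000
C(3,3)·0.80^3·0.20^0 = 0.512000
Sum = 0.8960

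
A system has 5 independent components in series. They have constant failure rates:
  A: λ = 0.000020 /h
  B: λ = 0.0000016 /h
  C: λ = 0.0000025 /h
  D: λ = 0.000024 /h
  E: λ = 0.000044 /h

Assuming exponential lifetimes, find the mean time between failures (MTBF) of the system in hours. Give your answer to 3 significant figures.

10900

Series of exponential components: λ_sys = Σ λ_i
λ_sys = 0.000020 + 0.0000016 + 0.0000025 + 0.000024 + 0.000044 = 9.2100e-05 /h
MTBF = 1 / λ_sys = 10900 h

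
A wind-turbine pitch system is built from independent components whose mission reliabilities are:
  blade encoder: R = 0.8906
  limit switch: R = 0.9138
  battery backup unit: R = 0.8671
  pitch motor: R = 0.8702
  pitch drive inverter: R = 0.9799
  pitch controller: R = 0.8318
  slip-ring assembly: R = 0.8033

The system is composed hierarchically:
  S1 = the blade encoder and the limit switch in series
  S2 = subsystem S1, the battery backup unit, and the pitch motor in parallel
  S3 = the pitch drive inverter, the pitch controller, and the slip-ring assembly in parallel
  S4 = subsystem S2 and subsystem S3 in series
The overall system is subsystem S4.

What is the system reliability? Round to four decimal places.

Series (blade encoder and limit switch): 0.890600 × 0.913800 = 0.813830
Parallel ([0.813830], battery backup unit, and pitch motor): 1 − (1 − 0.813830)(1 − 0.867100)(1 − 0.870200) = 0.996788
Parallel (pitch drive inverter, pitch controller, and slip-ring assembly): 1 − (1 − 0.979900)(1 − 0.831800)(1 − 0.803300) = 0.999335
Series ([0.996788] and [0.999335]): 0.996788 × 0.999335 = 0.9961

0.9961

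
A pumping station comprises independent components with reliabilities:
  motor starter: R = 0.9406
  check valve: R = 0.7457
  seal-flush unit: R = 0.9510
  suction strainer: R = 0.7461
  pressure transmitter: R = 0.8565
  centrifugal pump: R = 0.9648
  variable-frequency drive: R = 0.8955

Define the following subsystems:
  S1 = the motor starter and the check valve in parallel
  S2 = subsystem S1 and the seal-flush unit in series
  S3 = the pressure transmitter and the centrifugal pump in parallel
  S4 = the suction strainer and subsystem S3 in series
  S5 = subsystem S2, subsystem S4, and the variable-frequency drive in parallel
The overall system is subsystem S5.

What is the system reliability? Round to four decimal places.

Parallel (motor starter and check valve): 1 − (1 − 0.940600)(1 − 0.745700) = 0.984895
Series ([0.984895] and seal-flush unit): 0.984895 × 0.951000 = 0.936635
Parallel (pressure transmitter and centrifugal pump): 1 − (1 − 0.856500)(1 − 0.964800) = 0.994949
Series (suction strainer and [0.994949]): 0.746100 × 0.994949 = 0.742331
Parallel ([0.936635], [0.742331], and variable-frequency drive): 1 − (1 − 0.936635)(1 − 0.742331)(1 − 0.895500) = 0.9983

0.9983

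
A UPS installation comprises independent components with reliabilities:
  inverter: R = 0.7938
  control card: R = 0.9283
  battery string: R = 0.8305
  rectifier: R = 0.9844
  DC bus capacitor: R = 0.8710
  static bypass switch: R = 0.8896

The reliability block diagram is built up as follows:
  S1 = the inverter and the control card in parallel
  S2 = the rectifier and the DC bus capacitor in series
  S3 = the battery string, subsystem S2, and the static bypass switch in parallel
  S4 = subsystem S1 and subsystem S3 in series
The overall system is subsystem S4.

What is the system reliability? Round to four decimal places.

Parallel (inverter and control card): 1 − (1 − 0.793800)(1 − 0.928300) = 0.985215
Series (rectifier and DC bus capacitor): 0.984400 × 0.871000 = 0.857412
Parallel (battery string, [0.857412], and static bypass switch): 1 − (1 − 0.830500)(1 − 0.857412)(1 − 0.889600) = 0.997332
Series ([0.985215] and [0.997332]): 0.985215 × 0.997332 = 0.9826

0.9826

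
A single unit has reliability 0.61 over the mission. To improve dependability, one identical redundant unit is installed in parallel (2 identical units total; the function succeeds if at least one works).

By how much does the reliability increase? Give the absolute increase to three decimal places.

R_before = 0.61
R_after = 1 − (1 − 0.61)^2 = 0.848
ΔR = 0.848 − 0.61 = 0.238

0.238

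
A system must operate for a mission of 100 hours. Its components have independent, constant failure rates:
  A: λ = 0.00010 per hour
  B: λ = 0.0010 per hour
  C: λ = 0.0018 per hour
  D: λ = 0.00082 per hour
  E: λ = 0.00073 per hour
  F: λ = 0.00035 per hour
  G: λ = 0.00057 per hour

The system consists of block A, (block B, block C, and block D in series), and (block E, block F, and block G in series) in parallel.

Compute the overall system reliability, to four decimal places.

0.9995

R(A) = exp(−0.00010 × 100) = 0.990050
R(B) = exp(−0.0010 × 100) = 0.904837
R(C) = exp(−0.0018 × 100) = 0.835270
R(D) = exp(−0.00082 × 100) = 0.921272
R(E) = exp(−0.00073 × 100) = 0.929601
R(F) = exp(−0.00035 × 100) = 0.965605
R(G) = exp(−0.00057 × 100) = 0.944594
Series (B, C, and D): 0.904837 × 0.835270 × 0.921272 = 0.696282
Series (E, F, and G): 0.929601 × 0.965605 × 0.944594 = 0.847893
Parallel (A, [0.696282], and [0.847893]): 1 − (1 − 0.990050)(1 − 0.696282)(1 − 0.847893) = 0.9995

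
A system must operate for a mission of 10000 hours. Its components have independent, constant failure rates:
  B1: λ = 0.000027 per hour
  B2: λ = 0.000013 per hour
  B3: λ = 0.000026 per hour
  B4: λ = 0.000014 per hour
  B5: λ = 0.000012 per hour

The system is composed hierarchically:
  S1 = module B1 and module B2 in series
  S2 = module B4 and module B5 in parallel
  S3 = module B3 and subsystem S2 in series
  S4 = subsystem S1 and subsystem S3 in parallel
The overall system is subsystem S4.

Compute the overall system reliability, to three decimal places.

0.921

R(B1) = exp(−0.000027 × 10000) = 0.76338
R(B2) = exp(−0.000013 × 10000) = 0.87810
R(B3) = exp(−0.000026 × 10000) = 0.77105
R(B4) = exp(−0.000014 × 10000) = 0.86936
R(B5) = exp(−0.000012 × 10000) = 0.88692
Series (B1 and B2): 0.76338 × 0.87810 = 0.67032
Parallel (B4 and B5): 1 − (1 − 0.86936)(1 − 0.88692) = 0.98523
Series (B3 and [0.98523]): 0.77105 × 0.98523 = 0.75966
Parallel ([0.67032] and [0.75966]): 1 − (1 − 0.67032)(1 − 0.75966) = 0.921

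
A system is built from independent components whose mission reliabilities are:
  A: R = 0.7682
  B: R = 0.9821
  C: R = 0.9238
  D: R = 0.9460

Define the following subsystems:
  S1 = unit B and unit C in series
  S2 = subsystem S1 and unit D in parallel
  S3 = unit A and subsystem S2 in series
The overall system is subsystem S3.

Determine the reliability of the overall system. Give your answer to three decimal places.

0.764

Series (B and C): 0.98210 × 0.92380 = 0.90726
Parallel ([0.90726] and D): 1 − (1 − 0.90726)(1 − 0.94600) = 0.99499
Series (A and [0.99499]): 0.76820 × 0.99499 = 0.764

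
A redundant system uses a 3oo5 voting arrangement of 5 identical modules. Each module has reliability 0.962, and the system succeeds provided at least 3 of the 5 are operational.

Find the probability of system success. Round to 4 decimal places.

R = Σ_{i=3}^{5} C(5,i) p^i (1−p)^{5−i} with p = 0.962
C(5,3)·0.962^3·0.038^2 = 0.012856
C(5,4)·0.962^4·0.038^1 = 0.162725
C(5,5)·0.962^5·0.038^0 = 0.823902
Sum = 0.9995

0.9995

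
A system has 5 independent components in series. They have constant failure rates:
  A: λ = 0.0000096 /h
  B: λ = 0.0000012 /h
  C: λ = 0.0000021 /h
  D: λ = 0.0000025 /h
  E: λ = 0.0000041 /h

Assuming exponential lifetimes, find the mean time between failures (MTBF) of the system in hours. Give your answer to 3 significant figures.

51300

Series of exponential components: λ_sys = Σ λ_i
λ_sys = 0.0000096 + 0.0000012 + 0.0000021 + 0.0000025 + 0.0000041 = 1.9500e-05 /h
MTBF = 1 / λ_sys = 51300 h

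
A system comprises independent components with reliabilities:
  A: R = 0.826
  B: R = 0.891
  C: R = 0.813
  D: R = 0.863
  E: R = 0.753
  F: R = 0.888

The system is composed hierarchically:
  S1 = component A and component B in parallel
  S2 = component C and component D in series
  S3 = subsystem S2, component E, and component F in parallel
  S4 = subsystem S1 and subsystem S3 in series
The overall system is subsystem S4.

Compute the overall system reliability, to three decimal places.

0.973

Parallel (A and B): 1 − (1 − 0.82600)(1 − 0.89100) = 0.98103
Series (C and D): 0.81300 × 0.86300 = 0.70162
Parallel ([0.70162], E, and F): 1 − (1 − 0.70162)(1 − 0.75300)(1 − 0.88800) = 0.99175
Series ([0.98103] and [0.99175]): 0.98103 × 0.99175 = 0.973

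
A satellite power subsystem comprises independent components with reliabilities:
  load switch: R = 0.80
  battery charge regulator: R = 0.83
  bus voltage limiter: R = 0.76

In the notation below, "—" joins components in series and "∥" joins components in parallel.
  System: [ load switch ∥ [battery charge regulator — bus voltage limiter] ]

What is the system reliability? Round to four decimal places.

Series (battery charge regulator and bus voltage limiter): 0.830000 × 0.760000 = 0.630800
Parallel (load switch and [0.630800]): 1 − (1 − 0.800000)(1 − 0.630800) = 0.9262

0.9262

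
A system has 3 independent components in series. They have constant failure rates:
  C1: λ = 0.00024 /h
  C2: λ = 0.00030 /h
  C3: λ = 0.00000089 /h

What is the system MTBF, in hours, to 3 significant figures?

1850

Series of exponential components: λ_sys = Σ λ_i
λ_sys = 0.00024 + 0.00030 + 0.00000089 = 5.4089e-04 /h
MTBF = 1 / λ_sys = 1850 h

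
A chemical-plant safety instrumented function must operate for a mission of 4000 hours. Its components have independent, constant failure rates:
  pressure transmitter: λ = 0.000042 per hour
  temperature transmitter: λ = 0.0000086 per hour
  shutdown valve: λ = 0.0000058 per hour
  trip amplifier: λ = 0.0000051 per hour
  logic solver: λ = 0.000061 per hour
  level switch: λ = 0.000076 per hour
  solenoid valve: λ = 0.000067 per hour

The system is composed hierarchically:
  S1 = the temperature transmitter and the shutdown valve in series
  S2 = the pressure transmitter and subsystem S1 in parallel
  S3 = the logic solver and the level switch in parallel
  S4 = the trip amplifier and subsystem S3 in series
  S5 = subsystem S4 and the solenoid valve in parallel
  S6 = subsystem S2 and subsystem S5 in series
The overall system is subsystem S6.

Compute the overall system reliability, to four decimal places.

0.9737

R(pressure transmitter) = exp(−0.000042 × 4000) = 0.845354
R(temperature transmitter) = exp(−0.0000086 × 4000) = 0.966185
R(shutdown valve) = exp(−0.0000058 × 4000) = 0.977067
R(trip amplifier) = exp(−0.0000051 × 4000) = 0.979807
R(logic solver) = exp(−0.000061 × 4000) = 0.783488
R(level switch) = exp(−0.000076 × 4000) = 0.737861
R(solenoid valve) = exp(−0.000067 × 4000) = 0.764908
Series (temperature transmitter and shutdown valve): 0.966185 × 0.977067 = 0.944027
Parallel (pressure transmitter and [0.944027]): 1 − (1 − 0.845354)(1 − 0.944027) = 0.991344
Parallel (logic solver and level switch): 1 − (1 − 0.783488)(1 − 0.737861) = 0.943244
Series (trip amplifier and [0.943244]): 0.979807 × 0.943244 = 0.924197
Parallel ([0.924197] and solenoid valve): 1 − (1 − 0.924197)(1 − 0.764908) = 0.982179
Series ([0.991344] and [0.982179]): 0.991344 × 0.982179 = 0.9737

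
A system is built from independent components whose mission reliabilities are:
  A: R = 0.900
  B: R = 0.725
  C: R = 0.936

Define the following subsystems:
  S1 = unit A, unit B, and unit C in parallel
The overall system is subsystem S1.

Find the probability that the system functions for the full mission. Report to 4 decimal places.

0.9982

Parallel (A, B, and C): 1 − (1 − 0.900000)(1 − 0.725000)(1 − 0.936000) = 0.9982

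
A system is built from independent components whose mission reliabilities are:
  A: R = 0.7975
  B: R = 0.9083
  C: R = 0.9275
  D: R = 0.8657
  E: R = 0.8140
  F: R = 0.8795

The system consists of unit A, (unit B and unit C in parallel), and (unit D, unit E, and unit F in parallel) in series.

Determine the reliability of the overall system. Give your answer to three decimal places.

Parallel (B and C): 1 − (1 − 0.90830)(1 − 0.92750) = 0.99335
Parallel (D, E, and F): 1 − (1 − 0.86570)(1 − 0.81400)(1 − 0.87950) = 0.99699
Series (A, [0.99335], and [0.99699]): 0.79750 × 0.99335 × 0.99699 = 0.790

0.790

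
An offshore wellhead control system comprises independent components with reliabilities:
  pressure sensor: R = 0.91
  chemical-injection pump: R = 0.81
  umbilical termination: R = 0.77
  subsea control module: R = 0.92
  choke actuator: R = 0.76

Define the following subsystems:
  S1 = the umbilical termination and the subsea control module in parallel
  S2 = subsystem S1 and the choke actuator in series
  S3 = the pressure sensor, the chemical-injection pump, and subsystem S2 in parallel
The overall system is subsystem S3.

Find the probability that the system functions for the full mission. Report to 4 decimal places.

Parallel (umbilical termination and subsea control module): 1 − (1 − 0.770000)(1 − 0.920000) = 0.981600
Series ([0.981600] and choke actuator): 0.981600 × 0.760000 = 0.746016
Parallel (pressure sensor, chemical-injection pump, and [0.746016]): 1 − (1 − 0.910000)(1 − 0.810000)(1 − 0.746016) = 0.9957

0.9957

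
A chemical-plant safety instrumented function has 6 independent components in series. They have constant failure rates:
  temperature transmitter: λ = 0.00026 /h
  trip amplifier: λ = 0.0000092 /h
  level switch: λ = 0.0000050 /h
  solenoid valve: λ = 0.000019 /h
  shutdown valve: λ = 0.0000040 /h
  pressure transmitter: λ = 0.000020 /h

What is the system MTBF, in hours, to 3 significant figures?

3150

Series of exponential components: λ_sys = Σ λ_i
λ_sys = 0.00026 + 0.0000092 + 0.0000050 + 0.000019 + 0.0000040 + 0.000020 = 3.1720e-04 /h
MTBF = 1 / λ_sys = 3150 h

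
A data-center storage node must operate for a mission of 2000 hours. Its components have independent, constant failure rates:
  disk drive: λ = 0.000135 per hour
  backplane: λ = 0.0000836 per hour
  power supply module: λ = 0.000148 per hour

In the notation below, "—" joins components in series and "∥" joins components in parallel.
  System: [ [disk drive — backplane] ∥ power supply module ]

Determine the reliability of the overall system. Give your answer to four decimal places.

R(disk drive) = exp(−0.000135 × 2000) = 0.763379
R(backplane) = exp(−0.0000836 × 2000) = 0.846030
R(power supply module) = exp(−0.000148 × 2000) = 0.743787
Series (disk drive and backplane): 0.763379 × 0.846030 = 0.645842
Parallel ([0.645842] and power supply module): 1 − (1 − 0.645842)(1 − 0.743787) = 0.9093

0.9093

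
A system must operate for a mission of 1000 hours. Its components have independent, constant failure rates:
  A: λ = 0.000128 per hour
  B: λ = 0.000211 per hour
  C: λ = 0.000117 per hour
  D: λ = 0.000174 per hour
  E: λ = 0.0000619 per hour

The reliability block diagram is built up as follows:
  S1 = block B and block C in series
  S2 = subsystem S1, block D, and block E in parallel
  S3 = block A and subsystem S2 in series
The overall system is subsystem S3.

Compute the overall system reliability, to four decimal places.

R(A) = exp(−0.000128 × 1000) = 0.879853
R(B) = exp(−0.000211 × 1000) = 0.809774
R(C) = exp(−0.000117 × 1000) = 0.889585
R(D) = exp(−0.000174 × 1000) = 0.840297
R(E) = exp(−0.0000619 × 1000) = 0.939977
Series (B and C): 0.809774 × 0.889585 = 0.720363
Parallel ([0.720363], D, and E): 1 − (1 − 0.720363)(1 − 0.840297)(1 − 0.939977) = 0.997319
Series (A and [0.997319]): 0.879853 × 0.997319 = 0.8775

0.8775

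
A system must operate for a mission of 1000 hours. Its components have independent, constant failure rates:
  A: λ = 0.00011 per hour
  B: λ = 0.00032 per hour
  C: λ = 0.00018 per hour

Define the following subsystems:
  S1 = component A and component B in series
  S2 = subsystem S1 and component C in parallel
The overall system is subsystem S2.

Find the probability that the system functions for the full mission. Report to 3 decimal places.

R(A) = exp(−0.00011 × 1000) = 0.89583
R(B) = exp(−0.00032 × 1000) = 0.72615
R(C) = exp(−0.00018 × 1000) = 0.83527
Series (A and B): 0.89583 × 0.72615 = 0.65051
Parallel ([0.65051] and C): 1 − (1 − 0.65051)(1 − 0.83527) = 0.942

0.942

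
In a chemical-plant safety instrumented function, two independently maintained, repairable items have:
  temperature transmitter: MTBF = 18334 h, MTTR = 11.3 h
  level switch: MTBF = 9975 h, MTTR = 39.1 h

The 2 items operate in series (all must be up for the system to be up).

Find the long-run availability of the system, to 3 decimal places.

A(temperature transmitter) = MTBF/(MTBF+MTTR) = 18334/(18334+11.3) = 0.999384
A(level switch) = MTBF/(MTBF+MTTR) = 9975/(9975+39.1) = 0.996096
Series availability: 0.999384 × 0.996096 = 0.995

0.995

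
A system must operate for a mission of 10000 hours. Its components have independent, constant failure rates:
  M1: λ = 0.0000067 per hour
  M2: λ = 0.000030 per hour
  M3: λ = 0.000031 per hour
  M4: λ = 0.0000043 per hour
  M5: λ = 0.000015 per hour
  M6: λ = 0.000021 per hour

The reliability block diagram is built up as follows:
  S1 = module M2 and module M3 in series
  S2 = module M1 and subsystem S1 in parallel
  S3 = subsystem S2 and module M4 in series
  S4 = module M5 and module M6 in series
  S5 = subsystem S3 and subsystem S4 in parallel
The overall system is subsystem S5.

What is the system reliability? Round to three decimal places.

R(M1) = exp(−0.0000067 × 10000) = 0.93520
R(M2) = exp(−0.000030 × 10000) = 0.74082
R(M3) = exp(−0.000031 × 10000) = 0.73345
R(M4) = exp(−0.0000043 × 10000) = 0.95791
R(M5) = exp(−0.000015 × 10000) = 0.86071
R(M6) = exp(−0.000021 × 10000) = 0.81058
Series (M2 and M3): 0.74082 × 0.73345 = 0.54335
Parallel (M1 and [0.54335]): 1 − (1 − 0.93520)(1 − 0.54335) = 0.97041
Series ([0.97041] and M4): 0.97041 × 0.95791 = 0.92957
Series (M5 and M6): 0.86071 × 0.81058 = 0.69767
Parallel ([0.92957] and [0.69767]): 1 − (1 − 0.92957)(1 − 0.69767) = 0.979

0.979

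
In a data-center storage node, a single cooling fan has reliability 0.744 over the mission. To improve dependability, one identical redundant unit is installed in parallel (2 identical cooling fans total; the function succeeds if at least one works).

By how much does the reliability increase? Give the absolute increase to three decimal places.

R_before = 0.744
R_after = 1 − (1 − 0.744)^2 = 0.934
ΔR = 0.934 − 0.744 = 0.190

0.190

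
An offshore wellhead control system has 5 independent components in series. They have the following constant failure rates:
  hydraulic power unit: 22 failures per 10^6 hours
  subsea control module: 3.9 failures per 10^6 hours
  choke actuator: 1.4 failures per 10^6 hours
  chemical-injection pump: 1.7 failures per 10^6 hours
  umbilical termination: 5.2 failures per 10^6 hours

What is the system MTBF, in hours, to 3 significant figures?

29200

Series of exponential components: λ_sys = Σ λ_i
λ_sys = 0.000022 + 0.0000039 + 0.0000014 + 0.0000017 + 0.0000052 = 3.4200e-05 /h
MTBF = 1 / λ_sys = 29200 h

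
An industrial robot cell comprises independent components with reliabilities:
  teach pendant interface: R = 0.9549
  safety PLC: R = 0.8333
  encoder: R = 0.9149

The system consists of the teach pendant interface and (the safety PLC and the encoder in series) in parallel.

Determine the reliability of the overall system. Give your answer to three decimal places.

0.989

Series (safety PLC and encoder): 0.83330 × 0.91490 = 0.76239
Parallel (teach pendant interface and [0.76239]): 1 − (1 − 0.95490)(1 − 0.76239) = 0.989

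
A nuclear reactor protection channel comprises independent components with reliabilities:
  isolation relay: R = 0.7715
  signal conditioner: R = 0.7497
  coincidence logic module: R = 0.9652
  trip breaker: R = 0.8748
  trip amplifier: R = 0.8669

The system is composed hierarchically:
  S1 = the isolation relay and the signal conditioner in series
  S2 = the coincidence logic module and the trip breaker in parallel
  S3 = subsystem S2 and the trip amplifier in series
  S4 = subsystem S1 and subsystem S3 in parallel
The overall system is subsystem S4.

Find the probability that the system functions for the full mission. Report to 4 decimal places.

Series (isolation relay and signal conditioner): 0.771500 × 0.749700 = 0.578394
Parallel (coincidence logic module and trip breaker): 1 − (1 − 0.965200)(1 − 0.874800) = 0.995643
Series ([0.995643] and trip amplifier): 0.995643 × 0.866900 = 0.863123
Parallel ([0.578394] and [0.863123]): 1 − (1 − 0.578394)(1 − 0.863123) = 0.9423

0.9423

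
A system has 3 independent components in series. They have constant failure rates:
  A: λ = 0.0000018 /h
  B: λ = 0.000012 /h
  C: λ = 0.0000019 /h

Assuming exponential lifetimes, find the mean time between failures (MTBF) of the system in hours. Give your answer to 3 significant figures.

63700

Series of exponential components: λ_sys = Σ λ_i
λ_sys = 0.0000018 + 0.000012 + 0.0000019 = 1.5700e-05 /h
MTBF = 1 / λ_sys = 63700 h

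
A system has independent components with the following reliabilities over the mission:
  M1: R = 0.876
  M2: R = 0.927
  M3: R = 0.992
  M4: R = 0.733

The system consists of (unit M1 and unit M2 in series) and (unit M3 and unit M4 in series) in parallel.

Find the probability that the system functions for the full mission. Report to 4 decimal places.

Series (M1 and M2): 0.876000 × 0.927000 = 0.812052
Series (M3 and M4): 0.992000 × 0.733000 = 0.727136
Parallel ([0.812052] and [0.727136]): 1 − (1 − 0.812052)(1 − 0.727136) = 0.9487

0.9487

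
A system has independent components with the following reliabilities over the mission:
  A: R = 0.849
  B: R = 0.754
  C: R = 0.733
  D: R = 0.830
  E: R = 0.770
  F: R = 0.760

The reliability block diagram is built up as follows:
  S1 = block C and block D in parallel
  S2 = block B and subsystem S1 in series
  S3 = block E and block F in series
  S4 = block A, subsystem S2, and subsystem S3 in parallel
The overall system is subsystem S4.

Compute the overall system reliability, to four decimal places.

0.9824

Parallel (C and D): 1 − (1 − 0.733000)(1 − 0.830000) = 0.954610
Series (B and [0.954610]): 0.754000 × 0.954610 = 0.719776
Series (E and F): 0.770000 × 0.760000 = 0.585200
Parallel (A, [0.719776], and [0.585200]): 1 − (1 − 0.849000)(1 − 0.719776)(1 − 0.585200) = 0.9824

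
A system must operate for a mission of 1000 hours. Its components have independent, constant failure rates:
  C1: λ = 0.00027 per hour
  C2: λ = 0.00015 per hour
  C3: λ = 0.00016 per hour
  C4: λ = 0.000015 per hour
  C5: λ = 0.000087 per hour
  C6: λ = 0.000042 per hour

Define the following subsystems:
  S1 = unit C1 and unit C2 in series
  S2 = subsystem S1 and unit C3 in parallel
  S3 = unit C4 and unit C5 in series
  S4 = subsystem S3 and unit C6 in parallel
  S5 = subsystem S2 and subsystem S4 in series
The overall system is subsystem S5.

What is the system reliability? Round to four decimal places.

R(C1) = exp(−0.00027 × 1000) = 0.763379
R(C2) = exp(−0.00015 × 1000) = 0.860708
R(C3) = exp(−0.00016 × 1000) = 0.852144
R(C4) = exp(−0.000015 × 1000) = 0.985112
R(C5) = exp(−0.000087 × 1000) = 0.916677
R(C6) = exp(−0.000042 × 1000) = 0.958870
Series (C1 and C2): 0.763379 × 0.860708 = 0.657046
Parallel ([0.657046] and C3): 1 − (1 − 0.657046)(1 − 0.852144) = 0.949292
Series (C4 and C5): 0.985112 × 0.916677 = 0.903030
Parallel ([0.903030] and C6): 1 − (1 − 0.903030)(1 − 0.958870) = 0.996012
Series ([0.949292] and [0.996012]): 0.949292 × 0.996012 = 0.9455

0.9455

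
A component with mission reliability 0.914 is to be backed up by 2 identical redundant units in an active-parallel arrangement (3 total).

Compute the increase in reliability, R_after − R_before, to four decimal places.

R_before = 0.914
R_after = 1 − (1 − 0.914)^3 = 0.9994
ΔR = 0.9994 − 0.914 = 0.0854

0.0854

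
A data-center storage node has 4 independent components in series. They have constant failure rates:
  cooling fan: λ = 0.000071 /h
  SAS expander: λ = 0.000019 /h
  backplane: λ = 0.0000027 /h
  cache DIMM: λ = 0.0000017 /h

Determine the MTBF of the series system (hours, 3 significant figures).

10600

Series of exponential components: λ_sys = Σ λ_i
λ_sys = 0.000071 + 0.000019 + 0.0000027 + 0.0000017 = 9.4400e-05 /h
MTBF = 1 / λ_sys = 10600 h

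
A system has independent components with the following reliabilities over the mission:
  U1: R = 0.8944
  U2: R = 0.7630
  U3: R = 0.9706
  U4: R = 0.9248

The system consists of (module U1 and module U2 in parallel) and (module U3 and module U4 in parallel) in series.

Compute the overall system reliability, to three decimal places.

Parallel (U1 and U2): 1 − (1 − 0.89440)(1 − 0.76300) = 0.97497
Parallel (U3 and U4): 1 − (1 − 0.97060)(1 − 0.92480) = 0.99779
Series ([0.97497] and [0.99779]): 0.97497 × 0.99779 = 0.973

0.973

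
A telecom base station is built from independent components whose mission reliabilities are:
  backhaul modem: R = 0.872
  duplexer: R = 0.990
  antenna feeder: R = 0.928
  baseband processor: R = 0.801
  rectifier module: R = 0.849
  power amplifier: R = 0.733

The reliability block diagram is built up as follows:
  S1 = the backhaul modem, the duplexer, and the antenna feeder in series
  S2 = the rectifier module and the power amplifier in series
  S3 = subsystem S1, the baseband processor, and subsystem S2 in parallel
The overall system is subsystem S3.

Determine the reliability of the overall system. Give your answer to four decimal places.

0.9851

Series (backhaul modem, duplexer, and antenna feeder): 0.872000 × 0.990000 × 0.928000 = 0.801124
Series (rectifier module and power amplifier): 0.849000 × 0.733000 = 0.622317
Parallel ([0.801124], baseband processor, and [0.622317]): 1 − (1 − 0.801124)(1 − 0.801000)(1 − 0.622317) = 0.9851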